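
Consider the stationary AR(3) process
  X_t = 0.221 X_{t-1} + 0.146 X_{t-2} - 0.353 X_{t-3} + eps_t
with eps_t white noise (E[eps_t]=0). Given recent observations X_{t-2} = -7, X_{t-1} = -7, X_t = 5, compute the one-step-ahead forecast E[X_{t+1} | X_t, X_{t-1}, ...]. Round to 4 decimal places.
E[X_{t+1} \mid \mathcal F_t] = 2.5540

For an AR(p) model X_t = c + sum_i phi_i X_{t-i} + eps_t, the
one-step-ahead conditional mean is
  E[X_{t+1} | X_t, ...] = c + sum_i phi_i X_{t+1-i}.
Substitute known values:
  E[X_{t+1} | ...] = (0.221) * (5) + (0.146) * (-7) + (-0.353) * (-7)
                   = 2.5540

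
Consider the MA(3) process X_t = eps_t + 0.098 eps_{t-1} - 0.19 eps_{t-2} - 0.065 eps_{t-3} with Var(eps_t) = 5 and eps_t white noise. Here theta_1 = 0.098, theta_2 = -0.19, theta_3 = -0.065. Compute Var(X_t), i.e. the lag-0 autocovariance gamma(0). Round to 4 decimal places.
\gamma(0) = 5.2496

For an MA(q) process X_t = eps_t + sum_i theta_i eps_{t-i} with
Var(eps_t) = sigma^2, the variance is
  gamma(0) = sigma^2 * (1 + sum_i theta_i^2).
  sum_i theta_i^2 = (0.098)^2 + (-0.19)^2 + (-0.065)^2 = 0.009604 + 0.0361 + 0.004225 = 0.049929.
  gamma(0) = 5 * (1 + 0.049929) = 5 * 1.049929 = 5.249645, which rounds to 5.2496.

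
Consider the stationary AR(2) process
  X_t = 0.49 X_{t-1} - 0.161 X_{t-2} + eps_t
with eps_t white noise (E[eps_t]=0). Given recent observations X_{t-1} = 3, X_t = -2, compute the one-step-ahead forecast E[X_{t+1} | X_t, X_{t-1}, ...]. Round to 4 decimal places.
E[X_{t+1} \mid \mathcal F_t] = -1.4630

For an AR(p) model X_t = c + sum_i phi_i X_{t-i} + eps_t, the
one-step-ahead conditional mean is
  E[X_{t+1} | X_t, ...] = c + sum_i phi_i X_{t+1-i}.
Substitute known values:
  E[X_{t+1} | ...] = (0.49) * (-2) + (-0.161) * (3)
                   = -1.4630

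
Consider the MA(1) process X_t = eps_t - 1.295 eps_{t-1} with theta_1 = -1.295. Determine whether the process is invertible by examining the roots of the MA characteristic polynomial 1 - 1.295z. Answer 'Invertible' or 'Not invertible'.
\text{Not invertible}

The MA(q) characteristic polynomial is P(z) = 1 - 1.295z.
Invertibility requires all roots to lie outside the unit circle, i.e. |z| > 1 for every root.
This is linear in z: 1 + (-1.295) z = 0  =>  z = -1/(-1.295) = 0.772201,  |z| = 0.772201.
Moduli of all roots: 0.7722.
All moduli strictly greater than 1? No.
Verdict: Not invertible.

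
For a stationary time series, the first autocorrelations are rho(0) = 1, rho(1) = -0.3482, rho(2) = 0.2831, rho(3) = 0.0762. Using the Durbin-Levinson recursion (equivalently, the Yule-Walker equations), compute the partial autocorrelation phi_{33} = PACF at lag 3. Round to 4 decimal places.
\phi_{33} = 0.2600

The PACF at lag k is phi_{kk}, the last component of the solution
to the Yule-Walker system G_k phi = r_k where
  (G_k)_{ij} = rho(|i - j|), (r_k)_i = rho(i), i,j = 1..k.
Equivalently, Durbin-Levinson gives phi_{kk} iteratively:
  phi_{11} = rho(1)
  phi_{kk} = [rho(k) - sum_{j=1..k-1} phi_{k-1,j} rho(k-j)]
            / [1 - sum_{j=1..k-1} phi_{k-1,j} rho(j)],
  phi_{k,j} = phi_{k-1,j} - phi_{kk} phi_{k-1,k-j},  j = 1..k-1.
Step k = 1:
  phi_11 = rho(1) = -0.3482.
Step k = 2:
  phi_22 = [rho(2) - phi_11 rho(1)] / [1 - phi_11 rho(1)] = [0.2831 - (-0.3482)(-0.3482)] / [1 - (-0.3482)(-0.3482)]
         = 0.16185676 / 0.87875676 = 0.184188.
  Update: phi_21 = phi_11 - phi_22 phi_11 = -0.3482 - (0.184188)(-0.3482) = -0.284066.
Step k = 3:
  phi_33 = [rho(3) - phi_21 rho(2) - phi_22 rho(1)] / [1 - phi_21 rho(1) - phi_22 rho(2)]
    numerator   = 0.0762 - (-0.284066)(0.2831) - (0.184188)(-0.3482) = 0.22075336
    denominator = 1 - (-0.284066)(-0.3482) - (0.184188)(0.2831) = 0.84894463
  phi_33 = 0.22075336 / 0.84894463 = 0.26.
Therefore phi_{33} = 0.2600.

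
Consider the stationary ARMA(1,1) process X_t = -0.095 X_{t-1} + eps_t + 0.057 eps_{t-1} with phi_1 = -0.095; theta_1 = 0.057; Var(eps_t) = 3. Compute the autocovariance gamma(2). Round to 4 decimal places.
\gamma(2) = 0.0109

Multiply the model equation by X_{t-k} and take expectations. With theta_0 = psi_0 = 1 and psi_j the MA(infinity) weights, this gives
  gamma(k) - sum_i phi_i gamma(k-i) = c_k,
  c_k = sigma^2 * sum_{j=k..q} theta_j psi_{j-k}   (c_k = 0 for k > q),
using gamma(-m) = gamma(m).
psi-weights needed (psi_j = theta_j + sum_i phi_i psi_{j-i}):
  psi_1 = theta_1 + phi_1 = 0.057 + (-0.095) = -0.038
Right-hand sides:
  c_0 = sigma^2 (1 + theta_1 psi_1) = 3 * (1 + (0.057)(-0.038)) = 3 * 0.997834 = 2.993502
  c_1 = sigma^2 theta_1 = 3 * (0.057) = 0.171
  c_2 = 0
Equations for k = 0 and k = 1 (AR order 1):
  gamma(0) = phi_1 gamma(1) + c_0
  gamma(1) = phi_1 gamma(0) + c_1
Substituting the second into the first: gamma(0) (1 - phi_1^2) = c_0 + phi_1 c_1, so
  gamma(0) = (c_0 + phi_1 c_1) / (1 - phi_1^2) = (2.993502 + (-0.095)(0.171)) / (1 - (-0.095)^2) = 2.977257 / 0.990975 = 3.004371.
  gamma(1) = phi_1 gamma(0) + c_1 = (-0.095)(3.004371) + (0.171) = -0.114415.
For k = 2 (> q): gamma(2) = phi_1 gamma(1) = (-0.095)(-0.114415) = 0.010869.
Therefore gamma(2) = 0.0109 (to 4 decimal places).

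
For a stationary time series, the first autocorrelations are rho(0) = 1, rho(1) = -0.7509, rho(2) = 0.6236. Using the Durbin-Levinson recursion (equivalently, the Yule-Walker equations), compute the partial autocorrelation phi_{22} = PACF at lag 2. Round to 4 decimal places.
\phi_{22} = 0.1370

The PACF at lag k is phi_{kk}, the last component of the solution
to the Yule-Walker system G_k phi = r_k where
  (G_k)_{ij} = rho(|i - j|), (r_k)_i = rho(i), i,j = 1..k.
Equivalently, Durbin-Levinson gives phi_{kk} iteratively:
  phi_{11} = rho(1)
  phi_{kk} = [rho(k) - sum_{j=1..k-1} phi_{k-1,j} rho(k-j)]
            / [1 - sum_{j=1..k-1} phi_{k-1,j} rho(j)],
  phi_{k,j} = phi_{k-1,j} - phi_{kk} phi_{k-1,k-j},  j = 1..k-1.
Step k = 1:
  phi_11 = rho(1) = -0.7509.
Step k = 2:
  phi_22 = [rho(2) - phi_11 rho(1)] / [1 - phi_11 rho(1)] = [0.6236 - (-0.7509)(-0.7509)] / [1 - (-0.7509)(-0.7509)]
         = 0.05974919 / 0.43614919 = 0.137.
Therefore phi_{22} = 0.1370.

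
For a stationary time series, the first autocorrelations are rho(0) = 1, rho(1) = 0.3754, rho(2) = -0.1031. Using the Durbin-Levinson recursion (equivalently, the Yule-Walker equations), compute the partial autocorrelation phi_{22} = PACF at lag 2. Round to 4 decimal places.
\phi_{22} = -0.2841

The PACF at lag k is phi_{kk}, the last component of the solution
to the Yule-Walker system G_k phi = r_k where
  (G_k)_{ij} = rho(|i - j|), (r_k)_i = rho(i), i,j = 1..k.
Equivalently, Durbin-Levinson gives phi_{kk} iteratively:
  phi_{11} = rho(1)
  phi_{kk} = [rho(k) - sum_{j=1..k-1} phi_{k-1,j} rho(k-j)]
            / [1 - sum_{j=1..k-1} phi_{k-1,j} rho(j)],
  phi_{k,j} = phi_{k-1,j} - phi_{kk} phi_{k-1,k-j},  j = 1..k-1.
Step k = 1:
  phi_11 = rho(1) = 0.3754.
Step k = 2:
  phi_22 = [rho(2) - phi_11 rho(1)] / [1 - phi_11 rho(1)] = [-0.1031 - (0.3754)(0.3754)] / [1 - (0.3754)(0.3754)]
         = -0.24402516 / 0.85907484 = -0.2841.
Therefore phi_{22} = -0.2841.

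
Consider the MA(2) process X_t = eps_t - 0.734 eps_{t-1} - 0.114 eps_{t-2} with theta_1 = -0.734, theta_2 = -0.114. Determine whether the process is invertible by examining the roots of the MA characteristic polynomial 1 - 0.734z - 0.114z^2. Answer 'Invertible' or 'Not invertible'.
\text{Invertible}

The MA(q) characteristic polynomial is P(z) = 1 - 0.734z - 0.114z^2.
Invertibility requires all roots to lie outside the unit circle, i.e. |z| > 1 for every root.
Set 1 + (-0.734) z + (-0.114) z^2 = 0, i.e. a z^2 + b z + c = 0 with a = -0.114, b = -0.734, c = 1.
Discriminant D = b^2 - 4ac = (-0.734)^2 - 4*(-0.114)*1 = 0.538756 - (-0.456) = 0.994756.
D >= 0, so the roots are real: z = (-b +/- sqrt(D)) / (2a) = (0.734 +/- 0.997375) / (-0.228).
  z_1 = (0.734 + 0.997375) / (-0.228) = -7.5937,   |z_1| = 7.5937.
  z_2 = (0.734 - 0.997375) / (-0.228) = 1.1552,   |z_2| = 1.1552.
Moduli of all roots: 7.5937, 1.1552.
All moduli strictly greater than 1? Yes.
Verdict: Invertible.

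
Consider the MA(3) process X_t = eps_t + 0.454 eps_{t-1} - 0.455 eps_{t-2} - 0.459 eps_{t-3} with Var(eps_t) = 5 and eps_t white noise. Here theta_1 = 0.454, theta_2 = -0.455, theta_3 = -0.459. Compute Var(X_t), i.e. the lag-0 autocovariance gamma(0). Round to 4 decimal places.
\gamma(0) = 8.1191

For an MA(q) process X_t = eps_t + sum_i theta_i eps_{t-i} with
Var(eps_t) = sigma^2, the variance is
  gamma(0) = sigma^2 * (1 + sum_i theta_i^2).
  sum_i theta_i^2 = (0.454)^2 + (-0.455)^2 + (-0.459)^2 = 0.206116 + 0.207025 + 0.210681 = 0.623822.
  gamma(0) = 5 * (1 + 0.623822) = 5 * 1.623822 = 8.11911, which rounds to 8.1191.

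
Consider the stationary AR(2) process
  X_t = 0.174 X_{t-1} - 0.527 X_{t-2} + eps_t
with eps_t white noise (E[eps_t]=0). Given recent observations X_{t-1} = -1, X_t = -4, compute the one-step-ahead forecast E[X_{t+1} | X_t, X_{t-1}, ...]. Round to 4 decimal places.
E[X_{t+1} \mid \mathcal F_t] = -0.1690

For an AR(p) model X_t = c + sum_i phi_i X_{t-i} + eps_t, the
one-step-ahead conditional mean is
  E[X_{t+1} | X_t, ...] = c + sum_i phi_i X_{t+1-i}.
Substitute known values:
  E[X_{t+1} | ...] = (0.174) * (-4) + (-0.527) * (-1)
                   = -0.1690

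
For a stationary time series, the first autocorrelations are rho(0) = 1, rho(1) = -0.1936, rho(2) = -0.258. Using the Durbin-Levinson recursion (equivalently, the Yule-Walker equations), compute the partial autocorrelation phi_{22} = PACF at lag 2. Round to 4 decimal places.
\phi_{22} = -0.3070

The PACF at lag k is phi_{kk}, the last component of the solution
to the Yule-Walker system G_k phi = r_k where
  (G_k)_{ij} = rho(|i - j|), (r_k)_i = rho(i), i,j = 1..k.
Equivalently, Durbin-Levinson gives phi_{kk} iteratively:
  phi_{11} = rho(1)
  phi_{kk} = [rho(k) - sum_{j=1..k-1} phi_{k-1,j} rho(k-j)]
            / [1 - sum_{j=1..k-1} phi_{k-1,j} rho(j)],
  phi_{k,j} = phi_{k-1,j} - phi_{kk} phi_{k-1,k-j},  j = 1..k-1.
Step k = 1:
  phi_11 = rho(1) = -0.1936.
Step k = 2:
  phi_22 = [rho(2) - phi_11 rho(1)] / [1 - phi_11 rho(1)] = [-0.258 - (-0.1936)(-0.1936)] / [1 - (-0.1936)(-0.1936)]
         = -0.29548096 / 0.96251904 = -0.307.
Therefore phi_{22} = -0.3070.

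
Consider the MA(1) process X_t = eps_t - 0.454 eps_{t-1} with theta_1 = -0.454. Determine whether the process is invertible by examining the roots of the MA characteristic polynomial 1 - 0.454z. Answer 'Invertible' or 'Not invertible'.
\text{Invertible}

The MA(q) characteristic polynomial is P(z) = 1 - 0.454z.
Invertibility requires all roots to lie outside the unit circle, i.e. |z| > 1 for every root.
This is linear in z: 1 + (-0.454) z = 0  =>  z = -1/(-0.454) = 2.202643,  |z| = 2.202643.
Moduli of all roots: 2.2026.
All moduli strictly greater than 1? Yes.
Verdict: Invertible.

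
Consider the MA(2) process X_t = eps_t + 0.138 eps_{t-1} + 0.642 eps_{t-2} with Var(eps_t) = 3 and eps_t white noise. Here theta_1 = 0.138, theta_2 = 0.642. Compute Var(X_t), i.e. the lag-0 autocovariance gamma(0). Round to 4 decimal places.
\gamma(0) = 4.2936

For an MA(q) process X_t = eps_t + sum_i theta_i eps_{t-i} with
Var(eps_t) = sigma^2, the variance is
  gamma(0) = sigma^2 * (1 + sum_i theta_i^2).
  sum_i theta_i^2 = (0.138)^2 + (0.642)^2 = 0.019044 + 0.412164 = 0.431208.
  gamma(0) = 3 * (1 + 0.431208) = 3 * 1.431208 = 4.293624, which rounds to 4.2936.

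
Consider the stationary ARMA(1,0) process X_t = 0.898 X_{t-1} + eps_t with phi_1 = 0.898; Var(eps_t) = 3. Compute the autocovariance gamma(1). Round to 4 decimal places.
\gamma(1) = 13.9156

Multiply the model equation by X_{t-k} and take expectations. With theta_0 = psi_0 = 1 and psi_j the MA(infinity) weights, this gives
  gamma(k) - sum_i phi_i gamma(k-i) = c_k,
  c_k = sigma^2 * sum_{j=k..q} theta_j psi_{j-k}   (c_k = 0 for k > q),
using gamma(-m) = gamma(m).
Pure AR (q = 0): c_0 = sigma^2 = 3, c_k = 0 for k >= 1.
Equations for k = 0 and k = 1 (AR order 1):
  gamma(0) = phi_1 gamma(1) + c_0
  gamma(1) = phi_1 gamma(0) + c_1
Substituting the second into the first: gamma(0) (1 - phi_1^2) = c_0 + phi_1 c_1, so
  gamma(0) = c_0 / (1 - phi_1^2) = 3 / (1 - (0.898)^2) = 3 / 0.193596 = 15.496188.
  gamma(1) = phi_1 gamma(0) = (0.898)(15.496188) = 13.915577.
Therefore gamma(1) = 13.9156 (to 4 decimal places).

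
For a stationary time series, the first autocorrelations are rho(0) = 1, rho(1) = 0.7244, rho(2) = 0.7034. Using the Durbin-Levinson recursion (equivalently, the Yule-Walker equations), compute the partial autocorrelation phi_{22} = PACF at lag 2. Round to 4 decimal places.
\phi_{22} = 0.3759

The PACF at lag k is phi_{kk}, the last component of the solution
to the Yule-Walker system G_k phi = r_k where
  (G_k)_{ij} = rho(|i - j|), (r_k)_i = rho(i), i,j = 1..k.
Equivalently, Durbin-Levinson gives phi_{kk} iteratively:
  phi_{11} = rho(1)
  phi_{kk} = [rho(k) - sum_{j=1..k-1} phi_{k-1,j} rho(k-j)]
            / [1 - sum_{j=1..k-1} phi_{k-1,j} rho(j)],
  phi_{k,j} = phi_{k-1,j} - phi_{kk} phi_{k-1,k-j},  j = 1..k-1.
Step k = 1:
  phi_11 = rho(1) = 0.7244.
Step k = 2:
  phi_22 = [rho(2) - phi_11 rho(1)] / [1 - phi_11 rho(1)] = [0.7034 - (0.7244)(0.7244)] / [1 - (0.7244)(0.7244)]
         = 0.17864464 / 0.47524464 = 0.3759.
Therefore phi_{22} = 0.3759.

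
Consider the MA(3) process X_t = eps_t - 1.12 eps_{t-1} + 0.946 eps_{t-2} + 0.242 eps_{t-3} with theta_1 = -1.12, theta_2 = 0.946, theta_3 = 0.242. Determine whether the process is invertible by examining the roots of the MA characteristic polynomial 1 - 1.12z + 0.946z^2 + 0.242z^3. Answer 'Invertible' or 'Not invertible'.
\text{Not invertible}

The MA(q) characteristic polynomial is P(z) = 1 - 1.12z + 0.946z^2 + 0.242z^3.
Invertibility requires all roots to lie outside the unit circle, i.e. |z| > 1 for every root.
Degree 3: look for a simple real root z0 first, then factor out (1 - z/z0) and solve the remaining quadratic.
Testing z0 = -5: P(-5) = 1 + (-1.12)(-5) + (0.946)(-5)^2 + (0.242)(-5)^3
  = 1 + (5.6) + (23.65) + (-30.25) = 0.  So z_0 = -5 is a root, |z_0| = 5.
Divide out the factor (1 + 0.2 z) = (1 - z/z0) (since 1/z0 = -0.2):
  P(z) = (1 + 0.2 z)(1 + (-1.32) z + (1.21) z^2)
  [check: z-coef -1.32 - (-0.2) = -1.12; z^2-coef 1.21 - (-0.2)(-1.32) = 0.946; z^3-coef -(-0.2)(1.21) = 0.242.]
Remaining roots from the quadratic factor 1 + (-1.32) z + (1.21) z^2:
  Set 1 + (-1.32) z + (1.21) z^2 = 0, i.e. a z^2 + b z + c = 0 with a = 1.21, b = -1.32, c = 1.
  Discriminant D = b^2 - 4ac = (-1.32)^2 - 4*(1.21)*1 = 1.7424 - (4.84) = -3.0976.
  D < 0, so the roots are the complex-conjugate pair z = (-b +/- i sqrt(-D)) / (2a) = 0.5455 +/- 0.7273i.
  For a conjugate pair |z|^2 = z * conj(z) = (product of roots) = c/a = 1/(1.21) = 0.826446, so |z| = sqrt(0.826446) = 0.9091 for both roots.
Moduli of all roots: 5.0000, 0.9091, 0.9091.
All moduli strictly greater than 1? No.
Verdict: Not invertible.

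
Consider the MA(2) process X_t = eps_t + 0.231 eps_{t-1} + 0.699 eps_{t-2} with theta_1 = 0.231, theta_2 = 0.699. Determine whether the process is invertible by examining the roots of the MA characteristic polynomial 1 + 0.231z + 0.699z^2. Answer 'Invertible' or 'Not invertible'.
\text{Invertible}

The MA(q) characteristic polynomial is P(z) = 1 + 0.231z + 0.699z^2.
Invertibility requires all roots to lie outside the unit circle, i.e. |z| > 1 for every root.
Set 1 + (0.231) z + (0.699) z^2 = 0, i.e. a z^2 + b z + c = 0 with a = 0.699, b = 0.231, c = 1.
Discriminant D = b^2 - 4ac = (0.231)^2 - 4*(0.699)*1 = 0.053361 - (2.796) = -2.742639.
D < 0, so the roots are the complex-conjugate pair z = (-b +/- i sqrt(-D)) / (2a) = -0.1652 +/- 1.1846i.
For a conjugate pair |z|^2 = z * conj(z) = (product of roots) = c/a = 1/(0.699) = 1.430615, so |z| = sqrt(1.430615) = 1.1961 for both roots.
Moduli of all roots: 1.1961, 1.1961.
All moduli strictly greater than 1? Yes.
Verdict: Invertible.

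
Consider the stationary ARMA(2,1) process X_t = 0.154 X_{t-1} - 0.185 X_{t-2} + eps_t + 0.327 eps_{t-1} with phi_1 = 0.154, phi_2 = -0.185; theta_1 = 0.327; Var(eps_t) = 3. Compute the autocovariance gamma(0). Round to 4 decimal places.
\gamma(0) = 3.7661

Multiply the model equation by X_{t-k} and take expectations. With theta_0 = psi_0 = 1 and psi_j the MA(infinity) weights, this gives
  gamma(k) - sum_i phi_i gamma(k-i) = c_k,
  c_k = sigma^2 * sum_{j=k..q} theta_j psi_{j-k}   (c_k = 0 for k > q),
using gamma(-m) = gamma(m).
psi-weights needed (psi_j = theta_j + sum_i phi_i psi_{j-i}):
  psi_1 = theta_1 + phi_1 = 0.327 + (0.154) = 0.481
Right-hand sides:
  c_0 = sigma^2 (1 + theta_1 psi_1) = 3 * (1 + (0.327)(0.481)) = 3 * 1.157287 = 3.471861
  c_1 = sigma^2 theta_1 = 3 * (0.327) = 0.981
  c_2 = 0
Equations for k = 0, 1, 2 (AR order 2, c_2 = 0):
  (E0) gamma(0) = phi_1 gamma(1) + phi_2 gamma(2) + c_0
  (E1) gamma(1) = phi_1 gamma(0) + phi_2 gamma(1) + c_1
  (E2) gamma(2) = phi_1 gamma(1) + phi_2 gamma(0)
From (E1): gamma(1) = A gamma(0) + B with
  A = phi_1 / (1 - phi_2) = 0.154 / 1.185 = 0.129958,   B = c_1 / (1 - phi_2) = 0.981 / 1.185 = 0.827848.
Insert (E2) into (E0): gamma(0) (1 - phi_2^2) = phi_1 (1 + phi_2) gamma(1) + c_0.
  phi_1 (1 + phi_2) = (0.154)(0.815) = 0.12551,   1 - phi_2^2 = 0.965775.
Replace gamma(1) by A gamma(0) + B and collect gamma(0):
  gamma(0) [0.965775 - (0.12551)(0.129958)] = (0.12551)(0.827848) + 3.471861
  gamma(0) * 0.949464 = 3.575764
  gamma(0) = 3.575764 / 0.949464 = 3.766087.
Therefore gamma(0) = 3.7661 (to 4 decimal places).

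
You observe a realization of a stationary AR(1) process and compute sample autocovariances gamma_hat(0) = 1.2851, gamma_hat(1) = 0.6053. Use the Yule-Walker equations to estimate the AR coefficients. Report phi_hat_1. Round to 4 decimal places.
\hat\phi_{1} = 0.4710

The Yule-Walker equations for an AR(p) process read, in matrix form,
  Gamma_p phi = r_p,   with   (Gamma_p)_{ij} = gamma(|i - j|),
                       (r_p)_i = gamma(i),   i,j = 1..p.
Substitute the sample gammas (Toeplitz matrix and right-hand side of size 1):
  Gamma_p = [[1.2851]]
  r_p     = [0.6053]
With p = 1 this is the single equation gamma(0) phi_1 = gamma(1):
  phi_hat_1 = gamma(1) / gamma(0) = 0.6053 / 1.2851 = 0.4710.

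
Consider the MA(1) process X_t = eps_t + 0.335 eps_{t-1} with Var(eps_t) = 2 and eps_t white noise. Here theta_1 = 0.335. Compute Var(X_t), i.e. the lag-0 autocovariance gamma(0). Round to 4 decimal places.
\gamma(0) = 2.2245

For an MA(q) process X_t = eps_t + sum_i theta_i eps_{t-i} with
Var(eps_t) = sigma^2, the variance is
  gamma(0) = sigma^2 * (1 + sum_i theta_i^2).
  sum_i theta_i^2 = (0.335)^2 = 0.112225.
  gamma(0) = 2 * (1 + 0.112225) = 2 * 1.112225 = 2.22445, which rounds to 2.2245.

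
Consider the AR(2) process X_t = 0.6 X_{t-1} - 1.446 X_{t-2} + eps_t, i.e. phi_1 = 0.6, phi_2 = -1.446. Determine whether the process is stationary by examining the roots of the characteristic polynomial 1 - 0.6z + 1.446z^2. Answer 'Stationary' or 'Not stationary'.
\text{Not stationary}

The AR(p) characteristic polynomial is P(z) = 1 - 0.6z + 1.446z^2.
Stationarity requires all roots to lie outside the unit circle, i.e. |z| > 1 for every root.
Set 1 + (-0.6) z + (1.446) z^2 = 0, i.e. a z^2 + b z + c = 0 with a = 1.446, b = -0.6, c = 1.
Discriminant D = b^2 - 4ac = (-0.6)^2 - 4*(1.446)*1 = 0.36 - (5.784) = -5.424.
D < 0, so the roots are the complex-conjugate pair z = (-b +/- i sqrt(-D)) / (2a) = 0.2075 +/- 0.8053i.
For a conjugate pair |z|^2 = z * conj(z) = (product of roots) = c/a = 1/(1.446) = 0.691563, so |z| = sqrt(0.691563) = 0.8316 for both roots.
Moduli of all roots: 0.8316, 0.8316.
All moduli strictly greater than 1? No.
Verdict: Not stationary.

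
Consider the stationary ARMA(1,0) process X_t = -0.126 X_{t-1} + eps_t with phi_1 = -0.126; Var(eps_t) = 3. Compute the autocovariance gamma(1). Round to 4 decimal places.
\gamma(1) = -0.3841

Multiply the model equation by X_{t-k} and take expectations. With theta_0 = psi_0 = 1 and psi_j the MA(infinity) weights, this gives
  gamma(k) - sum_i phi_i gamma(k-i) = c_k,
  c_k = sigma^2 * sum_{j=k..q} theta_j psi_{j-k}   (c_k = 0 for k > q),
using gamma(-m) = gamma(m).
Pure AR (q = 0): c_0 = sigma^2 = 3, c_k = 0 for k >= 1.
Equations for k = 0 and k = 1 (AR order 1):
  gamma(0) = phi_1 gamma(1) + c_0
  gamma(1) = phi_1 gamma(0) + c_1
Substituting the second into the first: gamma(0) (1 - phi_1^2) = c_0 + phi_1 c_1, so
  gamma(0) = c_0 / (1 - phi_1^2) = 3 / (1 - (-0.126)^2) = 3 / 0.984124 = 3.048396.
  gamma(1) = phi_1 gamma(0) = (-0.126)(3.048396) = -0.384098.
Therefore gamma(1) = -0.3841 (to 4 decimal places).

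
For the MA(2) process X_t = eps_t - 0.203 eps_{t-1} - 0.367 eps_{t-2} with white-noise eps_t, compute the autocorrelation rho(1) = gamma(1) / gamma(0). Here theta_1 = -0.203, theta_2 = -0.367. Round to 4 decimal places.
\rho(1) = -0.1093

For an MA(q) process with theta_0 = 1, the autocovariance is
  gamma(k) = sigma^2 * sum_{i=0..q-k} theta_i * theta_{i+k},
and rho(k) = gamma(k) / gamma(0). Sigma^2 cancels.
  numerator   = (1)*(-0.203) + (-0.203)*(-0.367) = -0.128499.
  denominator = (1)^2 + (-0.203)^2 + (-0.367)^2 = 1.175898.
  rho(1) = -0.128499 / 1.175898 = -0.1093.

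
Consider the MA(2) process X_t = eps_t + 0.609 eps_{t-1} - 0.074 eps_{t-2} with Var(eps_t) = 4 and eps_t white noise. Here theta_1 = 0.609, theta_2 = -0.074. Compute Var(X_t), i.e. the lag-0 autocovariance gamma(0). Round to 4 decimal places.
\gamma(0) = 5.5054

For an MA(q) process X_t = eps_t + sum_i theta_i eps_{t-i} with
Var(eps_t) = sigma^2, the variance is
  gamma(0) = sigma^2 * (1 + sum_i theta_i^2).
  sum_i theta_i^2 = (0.609)^2 + (-0.074)^2 = 0.370881 + 0.005476 = 0.376357.
  gamma(0) = 4 * (1 + 0.376357) = 4 * 1.376357 = 5.505428, which rounds to 5.5054.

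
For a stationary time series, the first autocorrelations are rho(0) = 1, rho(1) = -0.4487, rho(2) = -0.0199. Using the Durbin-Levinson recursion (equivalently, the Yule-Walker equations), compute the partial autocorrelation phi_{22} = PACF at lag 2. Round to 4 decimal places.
\phi_{22} = -0.2770

The PACF at lag k is phi_{kk}, the last component of the solution
to the Yule-Walker system G_k phi = r_k where
  (G_k)_{ij} = rho(|i - j|), (r_k)_i = rho(i), i,j = 1..k.
Equivalently, Durbin-Levinson gives phi_{kk} iteratively:
  phi_{11} = rho(1)
  phi_{kk} = [rho(k) - sum_{j=1..k-1} phi_{k-1,j} rho(k-j)]
            / [1 - sum_{j=1..k-1} phi_{k-1,j} rho(j)],
  phi_{k,j} = phi_{k-1,j} - phi_{kk} phi_{k-1,k-j},  j = 1..k-1.
Step k = 1:
  phi_11 = rho(1) = -0.4487.
Step k = 2:
  phi_22 = [rho(2) - phi_11 rho(1)] / [1 - phi_11 rho(1)] = [-0.0199 - (-0.4487)(-0.4487)] / [1 - (-0.4487)(-0.4487)]
         = -0.22123169 / 0.79866831 = -0.277.
Therefore phi_{22} = -0.2770.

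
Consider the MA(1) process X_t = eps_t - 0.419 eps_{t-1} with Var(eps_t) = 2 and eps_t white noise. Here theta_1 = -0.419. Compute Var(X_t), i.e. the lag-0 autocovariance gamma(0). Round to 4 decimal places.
\gamma(0) = 2.3511

For an MA(q) process X_t = eps_t + sum_i theta_i eps_{t-i} with
Var(eps_t) = sigma^2, the variance is
  gamma(0) = sigma^2 * (1 + sum_i theta_i^2).
  sum_i theta_i^2 = (-0.419)^2 = 0.175561.
  gamma(0) = 2 * (1 + 0.175561) = 2 * 1.175561 = 2.351122, which rounds to 2.3511.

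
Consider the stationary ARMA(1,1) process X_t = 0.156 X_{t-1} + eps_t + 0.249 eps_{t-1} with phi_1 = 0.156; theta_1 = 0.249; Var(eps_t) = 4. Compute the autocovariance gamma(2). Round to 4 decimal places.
\gamma(2) = 0.2691

Multiply the model equation by X_{t-k} and take expectations. With theta_0 = psi_0 = 1 and psi_j the MA(infinity) weights, this gives
  gamma(k) - sum_i phi_i gamma(k-i) = c_k,
  c_k = sigma^2 * sum_{j=k..q} theta_j psi_{j-k}   (c_k = 0 for k > q),
using gamma(-m) = gamma(m).
psi-weights needed (psi_j = theta_j + sum_i phi_i psi_{j-i}):
  psi_1 = theta_1 + phi_1 = 0.249 + (0.156) = 0.405
Right-hand sides:
  c_0 = sigma^2 (1 + theta_1 psi_1) = 4 * (1 + (0.249)(0.405)) = 4 * 1.100845 = 4.40338
  c_1 = sigma^2 theta_1 = 4 * (0.249) = 0.996
  c_2 = 0
Equations for k = 0 and k = 1 (AR order 1):
  gamma(0) = phi_1 gamma(1) + c_0
  gamma(1) = phi_1 gamma(0) + c_1
Substituting the second into the first: gamma(0) (1 - phi_1^2) = c_0 + phi_1 c_1, so
  gamma(0) = (c_0 + phi_1 c_1) / (1 - phi_1^2) = (4.40338 + (0.156)(0.996)) / (1 - (0.156)^2) = 4.558756 / 0.975664 = 4.672465.
  gamma(1) = phi_1 gamma(0) + c_1 = (0.156)(4.672465) + (0.996) = 1.724905.
For k = 2 (> q): gamma(2) = phi_1 gamma(1) = (0.156)(1.724905) = 0.269085.
Therefore gamma(2) = 0.2691 (to 4 decimal places).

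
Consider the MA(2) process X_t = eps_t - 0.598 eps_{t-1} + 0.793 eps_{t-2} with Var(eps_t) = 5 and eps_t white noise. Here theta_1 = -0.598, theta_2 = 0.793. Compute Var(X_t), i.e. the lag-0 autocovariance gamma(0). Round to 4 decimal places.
\gamma(0) = 9.9323

For an MA(q) process X_t = eps_t + sum_i theta_i eps_{t-i} with
Var(eps_t) = sigma^2, the variance is
  gamma(0) = sigma^2 * (1 + sum_i theta_i^2).
  sum_i theta_i^2 = (-0.598)^2 + (0.793)^2 = 0.357604 + 0.628849 = 0.986453.
  gamma(0) = 5 * (1 + 0.986453) = 5 * 1.986453 = 9.932265, which rounds to 9.9323.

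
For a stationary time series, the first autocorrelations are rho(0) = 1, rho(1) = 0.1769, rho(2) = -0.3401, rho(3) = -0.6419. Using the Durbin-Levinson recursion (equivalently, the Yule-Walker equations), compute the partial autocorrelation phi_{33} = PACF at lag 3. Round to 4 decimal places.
\phi_{33} = -0.5940

The PACF at lag k is phi_{kk}, the last component of the solution
to the Yule-Walker system G_k phi = r_k where
  (G_k)_{ij} = rho(|i - j|), (r_k)_i = rho(i), i,j = 1..k.
Equivalently, Durbin-Levinson gives phi_{kk} iteratively:
  phi_{11} = rho(1)
  phi_{kk} = [rho(k) - sum_{j=1..k-1} phi_{k-1,j} rho(k-j)]
            / [1 - sum_{j=1..k-1} phi_{k-1,j} rho(j)],
  phi_{k,j} = phi_{k-1,j} - phi_{kk} phi_{k-1,k-j},  j = 1..k-1.
Step k = 1:
  phi_11 = rho(1) = 0.1769.
Step k = 2:
  phi_22 = [rho(2) - phi_11 rho(1)] / [1 - phi_11 rho(1)] = [-0.3401 - (0.1769)(0.1769)] / [1 - (0.1769)(0.1769)]
         = -0.37139361 / 0.96870639 = -0.383391.
  Update: phi_21 = phi_11 - phi_22 phi_11 = 0.1769 - (-0.383391)(0.1769) = 0.244722.
Step k = 3:
  phi_33 = [rho(3) - phi_21 rho(2) - phi_22 rho(1)] / [1 - phi_21 rho(1) - phi_22 rho(2)]
    numerator   = -0.6419 - (0.244722)(-0.3401) - (-0.383391)(0.1769) = -0.49084815
    denominator = 1 - (0.244722)(0.1769) - (-0.383391)(-0.3401) = 0.82631731
  phi_33 = -0.49084815 / 0.82631731 = -0.594.
Therefore phi_{33} = -0.5940.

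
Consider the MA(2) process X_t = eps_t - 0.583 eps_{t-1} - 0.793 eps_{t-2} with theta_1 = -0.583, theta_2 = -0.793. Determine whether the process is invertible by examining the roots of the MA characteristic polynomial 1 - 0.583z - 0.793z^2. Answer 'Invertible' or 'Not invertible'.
\text{Not invertible}

The MA(q) characteristic polynomial is P(z) = 1 - 0.583z - 0.793z^2.
Invertibility requires all roots to lie outside the unit circle, i.e. |z| > 1 for every root.
Set 1 + (-0.583) z + (-0.793) z^2 = 0, i.e. a z^2 + b z + c = 0 with a = -0.793, b = -0.583, c = 1.
Discriminant D = b^2 - 4ac = (-0.583)^2 - 4*(-0.793)*1 = 0.339889 - (-3.172) = 3.511889.
D >= 0, so the roots are real: z = (-b +/- sqrt(D)) / (2a) = (0.583 +/- 1.874003) / (-1.586).
  z_1 = (0.583 + 1.874003) / (-1.586) = -1.5492,   |z_1| = 1.5492.
  z_2 = (0.583 - 1.874003) / (-1.586) = 0.814,   |z_2| = 0.814.
Moduli of all roots: 1.5492, 0.8140.
All moduli strictly greater than 1? No.
Verdict: Not invertible.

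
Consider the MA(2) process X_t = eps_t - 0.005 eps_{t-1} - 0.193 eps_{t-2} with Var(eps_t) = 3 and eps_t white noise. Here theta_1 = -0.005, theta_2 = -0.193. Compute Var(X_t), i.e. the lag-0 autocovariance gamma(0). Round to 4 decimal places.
\gamma(0) = 3.1118

For an MA(q) process X_t = eps_t + sum_i theta_i eps_{t-i} with
Var(eps_t) = sigma^2, the variance is
  gamma(0) = sigma^2 * (1 + sum_i theta_i^2).
  sum_i theta_i^2 = (-0.005)^2 + (-0.193)^2 = 0.000025 + 0.037249 = 0.037274.
  gamma(0) = 3 * (1 + 0.037274) = 3 * 1.037274 = 3.111822, which rounds to 3.1118.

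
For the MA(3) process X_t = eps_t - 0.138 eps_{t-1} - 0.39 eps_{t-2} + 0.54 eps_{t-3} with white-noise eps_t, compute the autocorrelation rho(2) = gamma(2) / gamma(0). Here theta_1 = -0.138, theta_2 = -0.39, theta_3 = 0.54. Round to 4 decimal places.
\rho(2) = -0.3176

For an MA(q) process with theta_0 = 1, the autocovariance is
  gamma(k) = sigma^2 * sum_{i=0..q-k} theta_i * theta_{i+k},
and rho(k) = gamma(k) / gamma(0). Sigma^2 cancels.
  numerator   = (1)*(-0.39) + (-0.138)*(0.54) = -0.46452.
  denominator = (1)^2 + (-0.138)^2 + (-0.39)^2 + (0.54)^2 = 1.462744.
  rho(2) = -0.46452 / 1.462744 = -0.3176.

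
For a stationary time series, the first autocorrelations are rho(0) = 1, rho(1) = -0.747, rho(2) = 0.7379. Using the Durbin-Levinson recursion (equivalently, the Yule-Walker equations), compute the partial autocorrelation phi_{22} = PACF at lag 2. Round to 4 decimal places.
\phi_{22} = 0.4070

The PACF at lag k is phi_{kk}, the last component of the solution
to the Yule-Walker system G_k phi = r_k where
  (G_k)_{ij} = rho(|i - j|), (r_k)_i = rho(i), i,j = 1..k.
Equivalently, Durbin-Levinson gives phi_{kk} iteratively:
  phi_{11} = rho(1)
  phi_{kk} = [rho(k) - sum_{j=1..k-1} phi_{k-1,j} rho(k-j)]
            / [1 - sum_{j=1..k-1} phi_{k-1,j} rho(j)],
  phi_{k,j} = phi_{k-1,j} - phi_{kk} phi_{k-1,k-j},  j = 1..k-1.
Step k = 1:
  phi_11 = rho(1) = -0.747.
Step k = 2:
  phi_22 = [rho(2) - phi_11 rho(1)] / [1 - phi_11 rho(1)] = [0.7379 - (-0.747)(-0.747)] / [1 - (-0.747)(-0.747)]
         = 0.179891 / 0.441991 = 0.407.
Therefore phi_{22} = 0.4070.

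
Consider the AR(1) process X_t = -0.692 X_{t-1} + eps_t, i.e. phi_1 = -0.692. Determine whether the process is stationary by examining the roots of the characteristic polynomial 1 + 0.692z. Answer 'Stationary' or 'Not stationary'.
\text{Stationary}

The AR(p) characteristic polynomial is P(z) = 1 + 0.692z.
Stationarity requires all roots to lie outside the unit circle, i.e. |z| > 1 for every root.
This is linear in z: 1 + (0.692) z = 0  =>  z = -1/(0.692) = -1.445087,  |z| = 1.445087.
Moduli of all roots: 1.4451.
All moduli strictly greater than 1? Yes.
Verdict: Stationary.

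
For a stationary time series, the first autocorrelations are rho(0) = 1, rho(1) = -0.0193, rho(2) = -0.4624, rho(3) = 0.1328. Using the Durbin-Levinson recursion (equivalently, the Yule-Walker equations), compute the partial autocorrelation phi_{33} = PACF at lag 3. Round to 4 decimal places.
\phi_{33} = 0.1411

The PACF at lag k is phi_{kk}, the last component of the solution
to the Yule-Walker system G_k phi = r_k where
  (G_k)_{ij} = rho(|i - j|), (r_k)_i = rho(i), i,j = 1..k.
Equivalently, Durbin-Levinson gives phi_{kk} iteratively:
  phi_{11} = rho(1)
  phi_{kk} = [rho(k) - sum_{j=1..k-1} phi_{k-1,j} rho(k-j)]
            / [1 - sum_{j=1..k-1} phi_{k-1,j} rho(j)],
  phi_{k,j} = phi_{k-1,j} - phi_{kk} phi_{k-1,k-j},  j = 1..k-1.
Step k = 1:
  phi_11 = rho(1) = -0.0193.
Step k = 2:
  phi_22 = [rho(2) - phi_11 rho(1)] / [1 - phi_11 rho(1)] = [-0.4624 - (-0.0193)(-0.0193)] / [1 - (-0.0193)(-0.0193)]
         = -0.46277249 / 0.99962751 = -0.462945.
  Update: phi_21 = phi_11 - phi_22 phi_11 = -0.0193 - (-0.462945)(-0.0193) = -0.028235.
Step k = 3:
  phi_33 = [rho(3) - phi_21 rho(2) - phi_22 rho(1)] / [1 - phi_21 rho(1) - phi_22 rho(2)]
    numerator   = 0.1328 - (-0.028235)(-0.4624) - (-0.462945)(-0.0193) = 0.11080937
    denominator = 1 - (-0.028235)(-0.0193) - (-0.462945)(-0.4624) = 0.78538933
  phi_33 = 0.11080937 / 0.78538933 = 0.1411.
Therefore phi_{33} = 0.1411.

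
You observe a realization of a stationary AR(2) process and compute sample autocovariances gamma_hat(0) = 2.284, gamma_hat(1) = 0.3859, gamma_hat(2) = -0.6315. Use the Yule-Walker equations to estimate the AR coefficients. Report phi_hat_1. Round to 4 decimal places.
\hat\phi_{1} = 0.2220

The Yule-Walker equations for an AR(p) process read, in matrix form,
  Gamma_p phi = r_p,   with   (Gamma_p)_{ij} = gamma(|i - j|),
                       (r_p)_i = gamma(i),   i,j = 1..p.
Substitute the sample gammas (Toeplitz matrix and right-hand side of size 2):
  Gamma_p = [[2.284, 0.3859], [0.3859, 2.284]]
  r_p     = [0.3859, -0.6315]
Written out:
  2.284 phi_1 + 0.3859 phi_2 = 0.3859
  0.3859 phi_1 + 2.284 phi_2 = -0.6315
Solve by Cramer's rule:
  det = gamma(0)^2 - gamma(1)^2 = (2.284)^2 - (0.3859)^2 = 5.216656 - 0.14891881 = 5.06773719
  phi_hat_1 = [gamma(1) gamma(0) - gamma(1) gamma(2)] / det = [(0.3859)(2.284) - (0.3859)(-0.6315)] / 5.06773719 = 1.12509145 / 5.06773719 = 0.222
  phi_hat_2 = [gamma(0) gamma(2) - gamma(1)^2] / det = [(2.284)(-0.6315) - (0.3859)^2] / 5.06773719 = -1.59126481 / 5.06773719 = -0.314
So phi_hat = [0.2220, -0.3140].
Therefore phi_hat_1 = 0.2220.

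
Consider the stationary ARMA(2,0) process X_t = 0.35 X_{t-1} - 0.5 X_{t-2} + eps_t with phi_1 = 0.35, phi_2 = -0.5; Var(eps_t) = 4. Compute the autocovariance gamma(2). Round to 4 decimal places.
\gamma(2) = -2.3596

Multiply the model equation by X_{t-k} and take expectations. With theta_0 = psi_0 = 1 and psi_j the MA(infinity) weights, this gives
  gamma(k) - sum_i phi_i gamma(k-i) = c_k,
  c_k = sigma^2 * sum_{j=k..q} theta_j psi_{j-k}   (c_k = 0 for k > q),
using gamma(-m) = gamma(m).
Pure AR (q = 0): c_0 = sigma^2 = 4, c_k = 0 for k >= 1.
Equations for k = 0, 1, 2 (AR order 2, c_2 = 0):
  (E0) gamma(0) = phi_1 gamma(1) + phi_2 gamma(2) + c_0
  (E1) gamma(1) = phi_1 gamma(0) + phi_2 gamma(1) + c_1
  (E2) gamma(2) = phi_1 gamma(1) + phi_2 gamma(0)
From (E1): gamma(1) = A gamma(0) + B with
  A = phi_1 / (1 - phi_2) = 0.35 / 1.5 = 0.233333,   B = c_1 / (1 - phi_2) = 0 / 1.5 = 0.
Insert (E2) into (E0): gamma(0) (1 - phi_2^2) = phi_1 (1 + phi_2) gamma(1) + c_0.
  phi_1 (1 + phi_2) = (0.35)(0.5) = 0.175,   1 - phi_2^2 = 0.75.
Replace gamma(1) by A gamma(0) + B and collect gamma(0):
  gamma(0) [0.75 - (0.175)(0.233333)] = c_0 = 4
  gamma(0) * 0.709167 = 4
  gamma(0) = 4 / 0.709167 = 5.640423.
  gamma(1) = A gamma(0) = (0.233333)(5.640423) = 1.316099.
  gamma(2) = phi_1 gamma(1) + phi_2 gamma(0) = (0.35)(1.316099) + (-0.5)(5.640423) = -2.359577.
Therefore gamma(2) = -2.3596 (to 4 decimal places).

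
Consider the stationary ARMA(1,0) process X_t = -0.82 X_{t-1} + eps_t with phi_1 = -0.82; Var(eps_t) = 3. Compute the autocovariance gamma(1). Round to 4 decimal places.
\gamma(1) = -7.5092

Multiply the model equation by X_{t-k} and take expectations. With theta_0 = psi_0 = 1 and psi_j the MA(infinity) weights, this gives
  gamma(k) - sum_i phi_i gamma(k-i) = c_k,
  c_k = sigma^2 * sum_{j=k..q} theta_j psi_{j-k}   (c_k = 0 for k > q),
using gamma(-m) = gamma(m).
Pure AR (q = 0): c_0 = sigma^2 = 3, c_k = 0 for k >= 1.
Equations for k = 0 and k = 1 (AR order 1):
  gamma(0) = phi_1 gamma(1) + c_0
  gamma(1) = phi_1 gamma(0) + c_1
Substituting the second into the first: gamma(0) (1 - phi_1^2) = c_0 + phi_1 c_1, so
  gamma(0) = c_0 / (1 - phi_1^2) = 3 / (1 - (-0.82)^2) = 3 / 0.3276 = 9.157509.
  gamma(1) = phi_1 gamma(0) = (-0.82)(9.157509) = -7.509158.
Therefore gamma(1) = -7.5092 (to 4 decimal places).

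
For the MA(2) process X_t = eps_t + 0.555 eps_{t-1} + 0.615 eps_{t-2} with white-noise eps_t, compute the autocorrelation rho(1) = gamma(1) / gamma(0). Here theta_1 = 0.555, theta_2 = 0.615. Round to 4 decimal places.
\rho(1) = 0.5315

For an MA(q) process with theta_0 = 1, the autocovariance is
  gamma(k) = sigma^2 * sum_{i=0..q-k} theta_i * theta_{i+k},
and rho(k) = gamma(k) / gamma(0). Sigma^2 cancels.
  numerator   = (1)*(0.555) + (0.555)*(0.615) = 0.896325.
  denominator = (1)^2 + (0.555)^2 + (0.615)^2 = 1.68625.
  rho(1) = 0.896325 / 1.68625 = 0.5315.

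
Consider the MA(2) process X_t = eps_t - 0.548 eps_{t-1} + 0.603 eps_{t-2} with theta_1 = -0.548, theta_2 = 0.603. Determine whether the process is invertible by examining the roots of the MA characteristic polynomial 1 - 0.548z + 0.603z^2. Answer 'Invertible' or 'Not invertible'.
\text{Invertible}

The MA(q) characteristic polynomial is P(z) = 1 - 0.548z + 0.603z^2.
Invertibility requires all roots to lie outside the unit circle, i.e. |z| > 1 for every root.
Set 1 + (-0.548) z + (0.603) z^2 = 0, i.e. a z^2 + b z + c = 0 with a = 0.603, b = -0.548, c = 1.
Discriminant D = b^2 - 4ac = (-0.548)^2 - 4*(0.603)*1 = 0.300304 - (2.412) = -2.111696.
D < 0, so the roots are the complex-conjugate pair z = (-b +/- i sqrt(-D)) / (2a) = 0.4544 +/- 1.2049i.
For a conjugate pair |z|^2 = z * conj(z) = (product of roots) = c/a = 1/(0.603) = 1.658375, so |z| = sqrt(1.658375) = 1.2878 for both roots.
Moduli of all roots: 1.2878, 1.2878.
All moduli strictly greater than 1? Yes.
Verdict: Invertible.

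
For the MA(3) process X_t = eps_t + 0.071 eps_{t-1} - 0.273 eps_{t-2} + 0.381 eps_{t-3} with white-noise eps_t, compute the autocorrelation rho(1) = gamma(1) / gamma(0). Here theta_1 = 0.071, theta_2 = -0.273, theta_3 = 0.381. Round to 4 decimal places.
\rho(1) = -0.0428

For an MA(q) process with theta_0 = 1, the autocovariance is
  gamma(k) = sigma^2 * sum_{i=0..q-k} theta_i * theta_{i+k},
and rho(k) = gamma(k) / gamma(0). Sigma^2 cancels.
  numerator   = (1)*(0.071) + (0.071)*(-0.273) + (-0.273)*(0.381) = -0.052396.
  denominator = (1)^2 + (0.071)^2 + (-0.273)^2 + (0.381)^2 = 1.224731.
  rho(1) = -0.052396 / 1.224731 = -0.0428.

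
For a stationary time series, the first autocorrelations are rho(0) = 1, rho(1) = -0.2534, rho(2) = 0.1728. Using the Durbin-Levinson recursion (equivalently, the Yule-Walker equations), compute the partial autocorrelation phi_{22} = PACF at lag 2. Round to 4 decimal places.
\phi_{22} = 0.1160

The PACF at lag k is phi_{kk}, the last component of the solution
to the Yule-Walker system G_k phi = r_k where
  (G_k)_{ij} = rho(|i - j|), (r_k)_i = rho(i), i,j = 1..k.
Equivalently, Durbin-Levinson gives phi_{kk} iteratively:
  phi_{11} = rho(1)
  phi_{kk} = [rho(k) - sum_{j=1..k-1} phi_{k-1,j} rho(k-j)]
            / [1 - sum_{j=1..k-1} phi_{k-1,j} rho(j)],
  phi_{k,j} = phi_{k-1,j} - phi_{kk} phi_{k-1,k-j},  j = 1..k-1.
Step k = 1:
  phi_11 = rho(1) = -0.2534.
Step k = 2:
  phi_22 = [rho(2) - phi_11 rho(1)] / [1 - phi_11 rho(1)] = [0.1728 - (-0.2534)(-0.2534)] / [1 - (-0.2534)(-0.2534)]
         = 0.10858844 / 0.93578844 = 0.116.
Therefore phi_{22} = 0.1160.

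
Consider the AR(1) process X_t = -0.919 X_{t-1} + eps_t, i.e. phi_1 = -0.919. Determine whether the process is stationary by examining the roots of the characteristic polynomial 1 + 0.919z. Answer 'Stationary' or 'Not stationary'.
\text{Stationary}

The AR(p) characteristic polynomial is P(z) = 1 + 0.919z.
Stationarity requires all roots to lie outside the unit circle, i.e. |z| > 1 for every root.
This is linear in z: 1 + (0.919) z = 0  =>  z = -1/(0.919) = -1.088139,  |z| = 1.088139.
Moduli of all roots: 1.0881.
All moduli strictly greater than 1? Yes.
Verdict: Stationary.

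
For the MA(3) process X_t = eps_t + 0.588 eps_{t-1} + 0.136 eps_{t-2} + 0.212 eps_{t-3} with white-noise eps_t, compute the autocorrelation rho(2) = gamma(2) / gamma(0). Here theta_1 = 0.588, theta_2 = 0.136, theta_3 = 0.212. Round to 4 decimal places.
\rho(2) = 0.1850

For an MA(q) process with theta_0 = 1, the autocovariance is
  gamma(k) = sigma^2 * sum_{i=0..q-k} theta_i * theta_{i+k},
and rho(k) = gamma(k) / gamma(0). Sigma^2 cancels.
  numerator   = (1)*(0.136) + (0.588)*(0.212) = 0.260656.
  denominator = (1)^2 + (0.588)^2 + (0.136)^2 + (0.212)^2 = 1.409184.
  rho(2) = 0.260656 / 1.409184 = 0.1850.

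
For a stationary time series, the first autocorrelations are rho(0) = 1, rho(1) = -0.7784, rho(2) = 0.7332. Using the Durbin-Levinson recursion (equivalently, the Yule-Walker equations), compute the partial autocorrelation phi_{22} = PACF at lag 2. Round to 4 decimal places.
\phi_{22} = 0.3230

The PACF at lag k is phi_{kk}, the last component of the solution
to the Yule-Walker system G_k phi = r_k where
  (G_k)_{ij} = rho(|i - j|), (r_k)_i = rho(i), i,j = 1..k.
Equivalently, Durbin-Levinson gives phi_{kk} iteratively:
  phi_{11} = rho(1)
  phi_{kk} = [rho(k) - sum_{j=1..k-1} phi_{k-1,j} rho(k-j)]
            / [1 - sum_{j=1..k-1} phi_{k-1,j} rho(j)],
  phi_{k,j} = phi_{k-1,j} - phi_{kk} phi_{k-1,k-j},  j = 1..k-1.
Step k = 1:
  phi_11 = rho(1) = -0.7784.
Step k = 2:
  phi_22 = [rho(2) - phi_11 rho(1)] / [1 - phi_11 rho(1)] = [0.7332 - (-0.7784)(-0.7784)] / [1 - (-0.7784)(-0.7784)]
         = 0.12729344 / 0.39409344 = 0.323.
Therefore phi_{22} = 0.3230.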